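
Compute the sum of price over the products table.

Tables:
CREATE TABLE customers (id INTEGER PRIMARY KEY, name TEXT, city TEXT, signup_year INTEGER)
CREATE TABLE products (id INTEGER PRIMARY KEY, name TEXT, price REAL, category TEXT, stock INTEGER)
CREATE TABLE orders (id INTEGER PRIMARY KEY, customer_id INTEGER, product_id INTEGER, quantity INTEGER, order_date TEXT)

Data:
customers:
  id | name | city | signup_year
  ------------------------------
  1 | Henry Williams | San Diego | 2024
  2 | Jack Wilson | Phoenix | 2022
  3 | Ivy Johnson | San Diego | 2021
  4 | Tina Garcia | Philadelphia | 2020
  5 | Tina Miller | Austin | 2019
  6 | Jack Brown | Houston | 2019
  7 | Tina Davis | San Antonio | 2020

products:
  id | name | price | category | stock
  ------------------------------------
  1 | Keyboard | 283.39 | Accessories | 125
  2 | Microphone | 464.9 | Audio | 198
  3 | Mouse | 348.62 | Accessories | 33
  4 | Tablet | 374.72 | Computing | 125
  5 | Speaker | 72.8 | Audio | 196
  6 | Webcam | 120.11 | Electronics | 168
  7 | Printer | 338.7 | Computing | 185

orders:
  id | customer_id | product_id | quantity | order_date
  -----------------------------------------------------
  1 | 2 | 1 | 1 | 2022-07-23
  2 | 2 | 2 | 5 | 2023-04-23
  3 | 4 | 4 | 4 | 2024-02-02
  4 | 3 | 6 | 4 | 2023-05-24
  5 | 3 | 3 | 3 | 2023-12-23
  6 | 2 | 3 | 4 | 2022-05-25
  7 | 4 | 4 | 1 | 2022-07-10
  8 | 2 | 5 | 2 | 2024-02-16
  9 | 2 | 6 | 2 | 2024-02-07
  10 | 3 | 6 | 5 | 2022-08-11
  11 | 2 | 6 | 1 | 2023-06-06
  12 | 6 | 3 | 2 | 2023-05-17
SELECT SUM(price) FROM products

Execution result:
2003.24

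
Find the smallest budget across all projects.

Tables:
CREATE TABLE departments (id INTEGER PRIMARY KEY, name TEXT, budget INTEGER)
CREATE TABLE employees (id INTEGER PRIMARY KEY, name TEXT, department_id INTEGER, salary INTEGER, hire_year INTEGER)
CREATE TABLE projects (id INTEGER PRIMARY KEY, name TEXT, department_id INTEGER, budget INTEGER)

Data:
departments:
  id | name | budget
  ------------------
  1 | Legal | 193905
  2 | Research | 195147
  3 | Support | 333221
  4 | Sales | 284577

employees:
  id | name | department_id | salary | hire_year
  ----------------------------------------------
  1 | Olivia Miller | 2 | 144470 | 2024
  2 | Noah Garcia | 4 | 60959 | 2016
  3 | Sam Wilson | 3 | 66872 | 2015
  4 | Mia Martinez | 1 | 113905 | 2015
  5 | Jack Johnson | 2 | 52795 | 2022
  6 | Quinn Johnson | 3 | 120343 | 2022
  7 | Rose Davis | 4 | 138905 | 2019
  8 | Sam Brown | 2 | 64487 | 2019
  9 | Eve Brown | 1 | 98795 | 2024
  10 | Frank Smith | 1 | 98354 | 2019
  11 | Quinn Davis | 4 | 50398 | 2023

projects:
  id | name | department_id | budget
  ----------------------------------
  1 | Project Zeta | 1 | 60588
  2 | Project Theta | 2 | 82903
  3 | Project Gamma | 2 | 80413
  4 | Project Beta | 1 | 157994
SELECT MIN(budget) FROM projects

Execution result:
60588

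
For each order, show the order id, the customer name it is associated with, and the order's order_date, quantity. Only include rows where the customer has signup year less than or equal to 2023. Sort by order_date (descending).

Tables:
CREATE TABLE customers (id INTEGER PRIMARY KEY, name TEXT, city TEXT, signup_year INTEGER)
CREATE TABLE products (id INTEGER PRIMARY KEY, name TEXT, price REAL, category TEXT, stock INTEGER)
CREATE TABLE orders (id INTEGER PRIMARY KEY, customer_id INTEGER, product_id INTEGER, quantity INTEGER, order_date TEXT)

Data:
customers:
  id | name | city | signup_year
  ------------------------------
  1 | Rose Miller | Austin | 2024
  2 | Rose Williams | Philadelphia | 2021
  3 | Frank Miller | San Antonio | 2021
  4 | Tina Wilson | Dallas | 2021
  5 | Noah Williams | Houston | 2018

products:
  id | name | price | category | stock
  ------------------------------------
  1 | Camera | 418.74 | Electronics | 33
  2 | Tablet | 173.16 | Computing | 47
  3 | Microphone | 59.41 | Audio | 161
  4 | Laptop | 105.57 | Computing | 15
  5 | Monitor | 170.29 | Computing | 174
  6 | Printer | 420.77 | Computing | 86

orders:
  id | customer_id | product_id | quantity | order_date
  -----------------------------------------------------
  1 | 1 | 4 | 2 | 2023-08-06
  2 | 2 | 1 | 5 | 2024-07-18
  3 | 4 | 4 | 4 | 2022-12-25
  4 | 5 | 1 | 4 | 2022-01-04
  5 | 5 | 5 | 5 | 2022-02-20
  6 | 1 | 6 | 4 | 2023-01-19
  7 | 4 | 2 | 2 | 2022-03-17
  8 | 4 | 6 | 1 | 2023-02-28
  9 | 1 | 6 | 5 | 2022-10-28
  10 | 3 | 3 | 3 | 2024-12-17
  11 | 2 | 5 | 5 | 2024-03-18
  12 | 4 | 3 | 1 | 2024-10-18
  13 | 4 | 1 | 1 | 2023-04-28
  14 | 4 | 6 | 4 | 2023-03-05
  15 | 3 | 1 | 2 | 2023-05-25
SELECT c.id, p.name AS customer, c.order_date, c.quantity FROM orders c JOIN customers p ON c.customer_id = p.id WHERE p.signup_year <= 2023 ORDER BY c.order_date DESC

Execution result:
id | customer | order_date | quantity
10 | Frank Miller | 2024-12-17 | 3
12 | Tina Wilson | 2024-10-18 | 1
2 | Rose Williams | 2024-07-18 | 5
11 | Rose Williams | 2024-03-18 | 5
15 | Frank Miller | 2023-05-25 | 2
13 | Tina Wilson | 2023-04-28 | 1
14 | Tina Wilson | 2023-03-05 | 4
8 | Tina Wilson | 2023-02-28 | 1
3 | Tina Wilson | 2022-12-25 | 4
7 | Tina Wilson | 2022-03-17 | 2
5 | Noah Williams | 2022-02-20 | 5
4 | Noah Williams | 2022-01-04 | 4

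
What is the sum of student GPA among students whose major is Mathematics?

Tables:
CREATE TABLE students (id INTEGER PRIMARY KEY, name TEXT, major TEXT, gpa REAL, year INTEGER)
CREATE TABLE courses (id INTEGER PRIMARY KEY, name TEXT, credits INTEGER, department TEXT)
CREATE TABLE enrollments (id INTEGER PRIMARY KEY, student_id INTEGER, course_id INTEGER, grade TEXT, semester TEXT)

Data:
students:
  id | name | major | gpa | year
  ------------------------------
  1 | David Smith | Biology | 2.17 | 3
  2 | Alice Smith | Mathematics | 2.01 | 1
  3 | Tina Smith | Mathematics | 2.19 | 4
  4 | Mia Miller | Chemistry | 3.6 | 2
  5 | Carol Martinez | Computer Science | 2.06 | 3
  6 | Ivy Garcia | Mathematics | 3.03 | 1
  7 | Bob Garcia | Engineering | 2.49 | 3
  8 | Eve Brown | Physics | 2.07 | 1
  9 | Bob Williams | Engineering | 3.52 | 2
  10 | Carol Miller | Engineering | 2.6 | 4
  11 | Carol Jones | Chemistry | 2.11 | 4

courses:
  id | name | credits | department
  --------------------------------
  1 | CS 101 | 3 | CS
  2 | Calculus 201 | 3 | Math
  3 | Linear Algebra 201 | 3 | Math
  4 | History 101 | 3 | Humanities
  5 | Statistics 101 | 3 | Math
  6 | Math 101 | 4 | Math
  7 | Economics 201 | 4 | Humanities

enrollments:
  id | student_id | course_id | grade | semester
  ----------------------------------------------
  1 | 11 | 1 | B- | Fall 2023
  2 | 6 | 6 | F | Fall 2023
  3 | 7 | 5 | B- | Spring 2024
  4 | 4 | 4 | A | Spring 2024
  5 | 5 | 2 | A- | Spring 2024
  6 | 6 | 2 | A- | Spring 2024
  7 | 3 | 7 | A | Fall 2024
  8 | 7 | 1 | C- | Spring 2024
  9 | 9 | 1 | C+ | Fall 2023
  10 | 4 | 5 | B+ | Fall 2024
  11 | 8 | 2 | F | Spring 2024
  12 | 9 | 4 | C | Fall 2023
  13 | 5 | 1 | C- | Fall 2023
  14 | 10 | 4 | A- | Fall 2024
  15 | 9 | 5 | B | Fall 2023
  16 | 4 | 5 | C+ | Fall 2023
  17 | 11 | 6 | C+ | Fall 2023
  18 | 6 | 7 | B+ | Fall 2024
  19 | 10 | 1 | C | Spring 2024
SELECT SUM(gpa) FROM students WHERE major = 'Mathematics'

Execution result:
7.23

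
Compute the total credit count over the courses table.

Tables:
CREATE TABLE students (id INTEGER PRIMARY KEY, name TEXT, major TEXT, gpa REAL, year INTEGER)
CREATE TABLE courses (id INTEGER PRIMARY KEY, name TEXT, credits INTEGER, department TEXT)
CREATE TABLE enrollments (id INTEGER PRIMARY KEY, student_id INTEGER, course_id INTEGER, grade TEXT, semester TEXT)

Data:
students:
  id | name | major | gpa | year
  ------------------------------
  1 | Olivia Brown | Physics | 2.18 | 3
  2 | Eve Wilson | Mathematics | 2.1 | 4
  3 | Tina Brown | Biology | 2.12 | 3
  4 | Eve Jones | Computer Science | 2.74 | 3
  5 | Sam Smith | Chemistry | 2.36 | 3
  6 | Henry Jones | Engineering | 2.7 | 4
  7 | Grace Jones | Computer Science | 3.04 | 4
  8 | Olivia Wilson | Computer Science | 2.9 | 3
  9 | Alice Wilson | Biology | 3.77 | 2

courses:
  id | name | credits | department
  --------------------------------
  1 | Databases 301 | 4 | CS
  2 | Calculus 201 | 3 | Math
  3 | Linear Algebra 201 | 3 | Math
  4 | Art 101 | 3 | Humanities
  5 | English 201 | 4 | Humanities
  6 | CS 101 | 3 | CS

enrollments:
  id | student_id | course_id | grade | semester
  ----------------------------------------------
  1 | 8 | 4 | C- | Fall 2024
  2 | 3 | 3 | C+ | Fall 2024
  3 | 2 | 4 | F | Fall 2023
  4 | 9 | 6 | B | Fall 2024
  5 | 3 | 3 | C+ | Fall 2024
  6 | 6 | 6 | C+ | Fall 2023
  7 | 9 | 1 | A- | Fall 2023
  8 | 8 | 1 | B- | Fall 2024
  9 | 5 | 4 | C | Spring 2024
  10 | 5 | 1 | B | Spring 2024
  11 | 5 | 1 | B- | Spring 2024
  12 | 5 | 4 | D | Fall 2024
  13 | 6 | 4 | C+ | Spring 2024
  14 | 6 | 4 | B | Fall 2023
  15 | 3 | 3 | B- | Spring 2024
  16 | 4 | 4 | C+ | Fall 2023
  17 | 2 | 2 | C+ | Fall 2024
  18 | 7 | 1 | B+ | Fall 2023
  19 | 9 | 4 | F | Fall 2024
SELECT SUM(credits) FROM courses

Execution result:
20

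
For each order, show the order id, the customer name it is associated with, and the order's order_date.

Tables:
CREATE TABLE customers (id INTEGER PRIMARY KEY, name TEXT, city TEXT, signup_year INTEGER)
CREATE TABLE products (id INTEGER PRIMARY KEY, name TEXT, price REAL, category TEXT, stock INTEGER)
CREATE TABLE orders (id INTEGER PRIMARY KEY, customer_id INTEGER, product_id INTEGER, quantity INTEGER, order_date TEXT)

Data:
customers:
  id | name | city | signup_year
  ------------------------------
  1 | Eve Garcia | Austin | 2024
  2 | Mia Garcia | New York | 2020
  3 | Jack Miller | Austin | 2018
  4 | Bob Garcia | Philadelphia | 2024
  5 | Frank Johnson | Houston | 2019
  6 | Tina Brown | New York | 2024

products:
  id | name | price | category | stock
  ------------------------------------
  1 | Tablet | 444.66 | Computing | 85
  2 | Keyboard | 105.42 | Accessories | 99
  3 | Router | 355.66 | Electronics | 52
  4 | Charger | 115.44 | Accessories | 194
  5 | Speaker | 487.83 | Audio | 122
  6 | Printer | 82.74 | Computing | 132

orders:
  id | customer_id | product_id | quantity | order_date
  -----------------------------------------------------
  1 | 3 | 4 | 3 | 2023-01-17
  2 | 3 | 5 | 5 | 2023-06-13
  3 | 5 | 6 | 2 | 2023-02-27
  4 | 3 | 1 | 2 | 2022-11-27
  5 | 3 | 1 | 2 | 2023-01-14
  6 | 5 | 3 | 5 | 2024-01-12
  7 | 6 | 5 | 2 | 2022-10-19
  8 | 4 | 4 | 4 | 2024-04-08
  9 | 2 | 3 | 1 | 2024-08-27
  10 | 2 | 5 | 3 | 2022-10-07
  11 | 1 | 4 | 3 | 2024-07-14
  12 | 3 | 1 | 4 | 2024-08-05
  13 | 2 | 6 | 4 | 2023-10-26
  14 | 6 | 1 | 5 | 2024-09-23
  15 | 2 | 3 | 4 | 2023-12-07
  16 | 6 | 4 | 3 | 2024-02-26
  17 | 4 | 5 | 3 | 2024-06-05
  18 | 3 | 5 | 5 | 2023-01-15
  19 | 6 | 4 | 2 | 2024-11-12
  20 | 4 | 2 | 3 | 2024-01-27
SELECT c.id, p.name AS customer, c.order_date FROM orders c JOIN customers p ON c.customer_id = p.id

Execution result:
id | customer | order_date
1 | Jack Miller | 2023-01-17
2 | Jack Miller | 2023-06-13
3 | Frank Johnson | 2023-02-27
4 | Jack Miller | 2022-11-27
5 | Jack Miller | 2023-01-14
6 | Frank Johnson | 2024-01-12
7 | Tina Brown | 2022-10-19
8 | Bob Garcia | 2024-04-08
9 | Mia Garcia | 2024-08-27
10 | Mia Garcia | 2022-10-07
11 | Eve Garcia | 2024-07-14
12 | Jack Miller | 2024-08-05
13 | Mia Garcia | 2023-10-26
14 | Tina Brown | 2024-09-23
15 | Mia Garcia | 2023-12-07
16 | Tina Brown | 2024-02-26
17 | Bob Garcia | 2024-06-05
18 | Jack Miller | 2023-01-15
19 | Tina Brown | 2024-11-12
20 | Bob Garcia | 2024-01-27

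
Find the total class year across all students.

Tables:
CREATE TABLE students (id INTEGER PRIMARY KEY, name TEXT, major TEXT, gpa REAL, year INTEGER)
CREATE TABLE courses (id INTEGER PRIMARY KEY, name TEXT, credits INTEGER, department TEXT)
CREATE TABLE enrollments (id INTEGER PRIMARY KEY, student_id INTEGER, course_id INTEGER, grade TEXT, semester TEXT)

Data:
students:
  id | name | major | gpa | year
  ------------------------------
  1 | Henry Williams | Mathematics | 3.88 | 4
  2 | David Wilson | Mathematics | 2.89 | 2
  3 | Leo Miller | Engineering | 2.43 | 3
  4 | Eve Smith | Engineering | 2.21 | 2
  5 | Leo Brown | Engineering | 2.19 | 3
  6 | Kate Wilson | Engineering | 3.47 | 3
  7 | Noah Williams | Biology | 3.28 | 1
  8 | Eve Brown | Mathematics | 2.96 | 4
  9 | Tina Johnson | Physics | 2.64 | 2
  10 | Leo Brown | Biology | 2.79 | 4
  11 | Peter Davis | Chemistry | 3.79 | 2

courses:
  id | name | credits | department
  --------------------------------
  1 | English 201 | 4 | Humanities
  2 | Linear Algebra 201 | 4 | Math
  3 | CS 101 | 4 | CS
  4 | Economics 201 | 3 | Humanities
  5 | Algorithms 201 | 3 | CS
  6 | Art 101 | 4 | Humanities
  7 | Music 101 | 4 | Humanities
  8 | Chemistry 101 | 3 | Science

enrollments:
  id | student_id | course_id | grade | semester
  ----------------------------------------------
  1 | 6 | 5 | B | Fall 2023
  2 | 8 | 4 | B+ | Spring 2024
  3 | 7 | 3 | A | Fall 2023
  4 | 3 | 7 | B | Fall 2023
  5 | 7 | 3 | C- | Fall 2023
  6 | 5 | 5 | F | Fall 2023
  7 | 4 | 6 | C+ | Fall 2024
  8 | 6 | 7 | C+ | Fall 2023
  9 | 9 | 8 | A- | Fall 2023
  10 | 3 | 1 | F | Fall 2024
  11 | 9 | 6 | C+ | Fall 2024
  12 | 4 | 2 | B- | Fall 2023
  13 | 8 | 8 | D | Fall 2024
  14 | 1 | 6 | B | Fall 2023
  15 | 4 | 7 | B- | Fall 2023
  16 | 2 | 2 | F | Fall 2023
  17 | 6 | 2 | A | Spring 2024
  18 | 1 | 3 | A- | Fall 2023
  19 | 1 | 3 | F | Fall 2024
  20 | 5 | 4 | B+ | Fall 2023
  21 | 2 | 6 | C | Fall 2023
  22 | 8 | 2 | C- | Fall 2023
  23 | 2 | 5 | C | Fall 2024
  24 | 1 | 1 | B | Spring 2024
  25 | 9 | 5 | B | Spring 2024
SELECT SUM(year) FROM students

Execution result:
30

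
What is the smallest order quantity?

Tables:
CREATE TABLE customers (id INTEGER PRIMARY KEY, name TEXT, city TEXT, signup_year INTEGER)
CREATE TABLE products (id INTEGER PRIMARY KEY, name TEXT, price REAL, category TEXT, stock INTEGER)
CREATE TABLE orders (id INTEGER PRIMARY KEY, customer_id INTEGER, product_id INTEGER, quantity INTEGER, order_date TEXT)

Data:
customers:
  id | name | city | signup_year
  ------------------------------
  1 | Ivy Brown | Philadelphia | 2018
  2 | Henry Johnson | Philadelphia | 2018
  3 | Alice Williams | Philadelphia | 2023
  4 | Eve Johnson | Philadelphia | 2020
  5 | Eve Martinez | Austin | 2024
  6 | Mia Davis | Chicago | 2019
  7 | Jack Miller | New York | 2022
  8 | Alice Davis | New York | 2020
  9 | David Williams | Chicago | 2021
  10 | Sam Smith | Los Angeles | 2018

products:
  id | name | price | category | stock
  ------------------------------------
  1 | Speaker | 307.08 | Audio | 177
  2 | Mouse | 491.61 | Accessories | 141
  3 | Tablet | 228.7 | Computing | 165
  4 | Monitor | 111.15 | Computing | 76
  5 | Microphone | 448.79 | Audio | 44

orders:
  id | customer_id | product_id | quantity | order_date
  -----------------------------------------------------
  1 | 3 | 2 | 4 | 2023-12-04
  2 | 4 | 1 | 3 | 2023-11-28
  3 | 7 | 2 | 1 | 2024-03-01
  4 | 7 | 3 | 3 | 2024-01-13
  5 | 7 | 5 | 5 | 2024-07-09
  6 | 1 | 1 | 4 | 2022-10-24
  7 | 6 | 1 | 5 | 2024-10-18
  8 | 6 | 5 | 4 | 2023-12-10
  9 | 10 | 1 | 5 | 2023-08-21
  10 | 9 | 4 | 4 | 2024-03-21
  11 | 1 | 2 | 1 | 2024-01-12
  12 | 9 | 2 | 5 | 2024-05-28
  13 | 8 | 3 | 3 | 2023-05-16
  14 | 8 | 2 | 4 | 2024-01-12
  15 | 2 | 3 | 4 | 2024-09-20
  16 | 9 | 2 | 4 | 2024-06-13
SELECT MIN(quantity) FROM orders

Execution result:
1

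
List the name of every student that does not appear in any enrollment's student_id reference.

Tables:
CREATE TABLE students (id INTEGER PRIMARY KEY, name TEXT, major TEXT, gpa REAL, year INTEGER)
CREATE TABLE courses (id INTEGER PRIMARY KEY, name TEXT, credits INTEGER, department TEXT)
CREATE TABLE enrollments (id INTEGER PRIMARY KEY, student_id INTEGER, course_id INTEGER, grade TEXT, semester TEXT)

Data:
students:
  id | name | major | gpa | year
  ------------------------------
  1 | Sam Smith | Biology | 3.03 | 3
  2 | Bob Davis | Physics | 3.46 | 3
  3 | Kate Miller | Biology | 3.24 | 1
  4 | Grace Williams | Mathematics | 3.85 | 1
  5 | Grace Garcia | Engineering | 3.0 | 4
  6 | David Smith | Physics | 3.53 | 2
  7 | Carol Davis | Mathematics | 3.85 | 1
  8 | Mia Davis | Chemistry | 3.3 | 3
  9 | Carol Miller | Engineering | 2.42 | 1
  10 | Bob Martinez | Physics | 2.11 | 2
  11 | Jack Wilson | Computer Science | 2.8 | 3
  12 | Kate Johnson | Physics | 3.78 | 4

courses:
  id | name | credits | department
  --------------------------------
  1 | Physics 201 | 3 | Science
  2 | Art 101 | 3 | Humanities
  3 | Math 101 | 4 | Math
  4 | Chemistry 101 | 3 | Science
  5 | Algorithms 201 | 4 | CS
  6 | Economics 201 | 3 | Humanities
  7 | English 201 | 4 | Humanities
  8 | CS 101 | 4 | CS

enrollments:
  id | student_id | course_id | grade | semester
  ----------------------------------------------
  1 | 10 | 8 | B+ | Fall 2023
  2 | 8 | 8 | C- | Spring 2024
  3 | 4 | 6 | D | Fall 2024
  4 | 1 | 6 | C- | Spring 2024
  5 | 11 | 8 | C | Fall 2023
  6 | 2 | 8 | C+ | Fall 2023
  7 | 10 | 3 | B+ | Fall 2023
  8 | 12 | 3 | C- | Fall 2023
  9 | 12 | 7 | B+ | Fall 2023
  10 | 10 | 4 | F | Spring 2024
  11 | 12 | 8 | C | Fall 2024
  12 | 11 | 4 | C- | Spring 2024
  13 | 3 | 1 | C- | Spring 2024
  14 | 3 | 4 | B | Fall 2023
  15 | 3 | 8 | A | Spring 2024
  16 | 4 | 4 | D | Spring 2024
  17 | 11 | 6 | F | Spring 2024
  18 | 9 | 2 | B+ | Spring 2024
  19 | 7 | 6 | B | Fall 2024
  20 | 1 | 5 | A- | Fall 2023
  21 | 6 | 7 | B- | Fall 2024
SELECT p.name FROM students p LEFT JOIN enrollments c ON c.student_id = p.id WHERE c.id IS NULL

Execution result:
Grace Garcia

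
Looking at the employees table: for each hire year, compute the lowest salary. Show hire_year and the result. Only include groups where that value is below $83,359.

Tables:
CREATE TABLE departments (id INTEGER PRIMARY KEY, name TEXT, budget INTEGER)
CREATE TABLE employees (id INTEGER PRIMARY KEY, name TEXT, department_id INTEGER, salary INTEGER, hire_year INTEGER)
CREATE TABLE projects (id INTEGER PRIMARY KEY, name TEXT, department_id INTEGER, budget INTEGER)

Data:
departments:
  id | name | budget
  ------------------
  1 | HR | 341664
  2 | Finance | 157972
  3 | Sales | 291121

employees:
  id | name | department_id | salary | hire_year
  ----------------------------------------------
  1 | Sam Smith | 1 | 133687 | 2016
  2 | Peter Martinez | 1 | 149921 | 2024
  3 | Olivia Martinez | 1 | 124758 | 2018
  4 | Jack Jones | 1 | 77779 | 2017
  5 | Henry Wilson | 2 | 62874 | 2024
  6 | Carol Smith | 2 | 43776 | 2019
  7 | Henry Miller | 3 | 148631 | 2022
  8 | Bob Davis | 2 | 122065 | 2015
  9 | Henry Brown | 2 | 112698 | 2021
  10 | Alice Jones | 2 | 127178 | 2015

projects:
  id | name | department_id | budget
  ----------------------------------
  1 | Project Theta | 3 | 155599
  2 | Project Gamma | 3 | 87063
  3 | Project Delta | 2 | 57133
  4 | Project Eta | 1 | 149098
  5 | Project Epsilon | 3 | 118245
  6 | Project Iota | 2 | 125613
SELECT hire_year, MIN(salary) AS min_salary FROM employees GROUP BY hire_year HAVING MIN(salary) < 83359

Execution result:
hire_year | min_salary
2017 | 77779
2019 | 43776
2024 | 62874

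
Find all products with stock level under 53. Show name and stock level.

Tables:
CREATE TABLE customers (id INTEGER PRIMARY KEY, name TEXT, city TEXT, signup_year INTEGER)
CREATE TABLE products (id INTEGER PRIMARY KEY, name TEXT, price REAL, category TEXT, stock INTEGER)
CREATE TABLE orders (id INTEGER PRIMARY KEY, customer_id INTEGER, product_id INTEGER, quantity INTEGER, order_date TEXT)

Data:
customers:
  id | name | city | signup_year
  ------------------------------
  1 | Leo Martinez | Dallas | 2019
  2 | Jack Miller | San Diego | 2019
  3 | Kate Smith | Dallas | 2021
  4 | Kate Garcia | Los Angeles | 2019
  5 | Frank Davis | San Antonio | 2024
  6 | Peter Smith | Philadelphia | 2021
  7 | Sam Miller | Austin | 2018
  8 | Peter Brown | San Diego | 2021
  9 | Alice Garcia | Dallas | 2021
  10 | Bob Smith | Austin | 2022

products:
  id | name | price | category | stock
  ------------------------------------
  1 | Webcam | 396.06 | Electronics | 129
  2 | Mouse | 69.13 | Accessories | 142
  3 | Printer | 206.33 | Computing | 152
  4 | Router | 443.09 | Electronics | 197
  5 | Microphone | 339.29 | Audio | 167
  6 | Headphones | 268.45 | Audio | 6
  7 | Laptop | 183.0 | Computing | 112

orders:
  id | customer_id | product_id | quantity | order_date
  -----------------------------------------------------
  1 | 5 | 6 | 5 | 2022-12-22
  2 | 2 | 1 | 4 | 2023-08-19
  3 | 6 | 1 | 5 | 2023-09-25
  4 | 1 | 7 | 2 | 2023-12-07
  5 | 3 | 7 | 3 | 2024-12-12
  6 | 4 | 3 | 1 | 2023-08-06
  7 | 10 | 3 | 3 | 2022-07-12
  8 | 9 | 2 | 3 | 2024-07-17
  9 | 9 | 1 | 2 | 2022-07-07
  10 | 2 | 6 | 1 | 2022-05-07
SELECT name, stock FROM products WHERE stock < 53

Execution result:
name | stock
Headphones | 6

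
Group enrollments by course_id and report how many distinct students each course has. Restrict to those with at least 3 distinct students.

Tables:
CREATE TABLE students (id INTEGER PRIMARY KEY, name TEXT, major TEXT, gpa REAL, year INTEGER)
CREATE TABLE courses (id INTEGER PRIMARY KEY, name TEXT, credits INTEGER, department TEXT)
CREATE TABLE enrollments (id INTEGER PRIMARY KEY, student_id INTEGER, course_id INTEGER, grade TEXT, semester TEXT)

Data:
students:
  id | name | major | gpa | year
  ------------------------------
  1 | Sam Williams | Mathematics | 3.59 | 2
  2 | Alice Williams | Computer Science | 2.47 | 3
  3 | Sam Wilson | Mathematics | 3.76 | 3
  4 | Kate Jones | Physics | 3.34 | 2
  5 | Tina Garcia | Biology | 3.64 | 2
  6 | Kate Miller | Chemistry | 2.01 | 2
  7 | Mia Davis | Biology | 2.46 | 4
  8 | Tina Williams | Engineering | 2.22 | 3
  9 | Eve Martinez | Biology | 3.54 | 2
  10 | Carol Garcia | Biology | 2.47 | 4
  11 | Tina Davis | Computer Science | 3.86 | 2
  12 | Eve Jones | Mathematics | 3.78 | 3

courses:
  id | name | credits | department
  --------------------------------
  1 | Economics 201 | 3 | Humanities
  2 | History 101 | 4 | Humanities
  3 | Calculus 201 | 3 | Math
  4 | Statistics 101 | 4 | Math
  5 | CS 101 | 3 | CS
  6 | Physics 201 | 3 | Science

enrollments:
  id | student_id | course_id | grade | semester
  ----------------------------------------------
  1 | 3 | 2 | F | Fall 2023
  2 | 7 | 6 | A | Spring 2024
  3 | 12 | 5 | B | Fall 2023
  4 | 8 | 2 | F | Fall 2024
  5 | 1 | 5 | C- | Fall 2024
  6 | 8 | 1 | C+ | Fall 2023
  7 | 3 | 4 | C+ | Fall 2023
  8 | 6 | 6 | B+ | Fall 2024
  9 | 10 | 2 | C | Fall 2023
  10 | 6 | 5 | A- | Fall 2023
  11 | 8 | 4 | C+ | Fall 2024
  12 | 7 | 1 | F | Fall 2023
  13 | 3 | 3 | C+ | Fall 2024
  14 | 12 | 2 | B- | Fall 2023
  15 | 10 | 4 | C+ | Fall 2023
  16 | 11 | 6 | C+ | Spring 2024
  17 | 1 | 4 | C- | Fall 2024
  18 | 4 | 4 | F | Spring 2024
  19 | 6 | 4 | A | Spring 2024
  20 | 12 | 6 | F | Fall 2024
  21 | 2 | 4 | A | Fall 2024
SELECT course_id, COUNT(DISTINCT student_id) AS distinct_student_count FROM enrollments GROUP BY course_id HAVING COUNT(DISTINCT student_id) >= 3

Execution result:
course_id | distinct_student_count
2 | 4
4 | 7
5 | 3
6 | 4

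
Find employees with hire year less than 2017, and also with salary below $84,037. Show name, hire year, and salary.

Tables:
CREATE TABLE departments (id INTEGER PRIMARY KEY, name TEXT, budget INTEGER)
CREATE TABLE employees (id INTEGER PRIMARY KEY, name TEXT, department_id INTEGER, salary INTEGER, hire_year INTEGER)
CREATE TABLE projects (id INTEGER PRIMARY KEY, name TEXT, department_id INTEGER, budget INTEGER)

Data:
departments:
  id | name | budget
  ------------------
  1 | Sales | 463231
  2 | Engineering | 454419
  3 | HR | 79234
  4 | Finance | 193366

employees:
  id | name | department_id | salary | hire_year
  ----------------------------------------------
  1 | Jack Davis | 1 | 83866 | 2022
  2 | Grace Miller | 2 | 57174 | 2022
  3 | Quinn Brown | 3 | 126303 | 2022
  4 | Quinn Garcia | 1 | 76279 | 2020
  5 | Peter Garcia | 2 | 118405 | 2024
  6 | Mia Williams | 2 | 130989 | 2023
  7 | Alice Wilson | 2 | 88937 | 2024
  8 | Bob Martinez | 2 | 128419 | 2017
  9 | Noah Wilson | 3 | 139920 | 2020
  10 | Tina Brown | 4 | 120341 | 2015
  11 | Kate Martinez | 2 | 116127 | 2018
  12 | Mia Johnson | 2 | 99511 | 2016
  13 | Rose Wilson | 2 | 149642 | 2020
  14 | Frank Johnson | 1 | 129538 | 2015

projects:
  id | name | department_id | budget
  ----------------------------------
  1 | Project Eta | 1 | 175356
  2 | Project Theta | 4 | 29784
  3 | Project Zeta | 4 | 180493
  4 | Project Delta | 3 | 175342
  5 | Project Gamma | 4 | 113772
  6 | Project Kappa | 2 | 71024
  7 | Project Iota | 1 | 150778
SELECT name, hire_year, salary FROM employees WHERE hire_year < 2017 AND salary < 84037

Execution result:
(no rows)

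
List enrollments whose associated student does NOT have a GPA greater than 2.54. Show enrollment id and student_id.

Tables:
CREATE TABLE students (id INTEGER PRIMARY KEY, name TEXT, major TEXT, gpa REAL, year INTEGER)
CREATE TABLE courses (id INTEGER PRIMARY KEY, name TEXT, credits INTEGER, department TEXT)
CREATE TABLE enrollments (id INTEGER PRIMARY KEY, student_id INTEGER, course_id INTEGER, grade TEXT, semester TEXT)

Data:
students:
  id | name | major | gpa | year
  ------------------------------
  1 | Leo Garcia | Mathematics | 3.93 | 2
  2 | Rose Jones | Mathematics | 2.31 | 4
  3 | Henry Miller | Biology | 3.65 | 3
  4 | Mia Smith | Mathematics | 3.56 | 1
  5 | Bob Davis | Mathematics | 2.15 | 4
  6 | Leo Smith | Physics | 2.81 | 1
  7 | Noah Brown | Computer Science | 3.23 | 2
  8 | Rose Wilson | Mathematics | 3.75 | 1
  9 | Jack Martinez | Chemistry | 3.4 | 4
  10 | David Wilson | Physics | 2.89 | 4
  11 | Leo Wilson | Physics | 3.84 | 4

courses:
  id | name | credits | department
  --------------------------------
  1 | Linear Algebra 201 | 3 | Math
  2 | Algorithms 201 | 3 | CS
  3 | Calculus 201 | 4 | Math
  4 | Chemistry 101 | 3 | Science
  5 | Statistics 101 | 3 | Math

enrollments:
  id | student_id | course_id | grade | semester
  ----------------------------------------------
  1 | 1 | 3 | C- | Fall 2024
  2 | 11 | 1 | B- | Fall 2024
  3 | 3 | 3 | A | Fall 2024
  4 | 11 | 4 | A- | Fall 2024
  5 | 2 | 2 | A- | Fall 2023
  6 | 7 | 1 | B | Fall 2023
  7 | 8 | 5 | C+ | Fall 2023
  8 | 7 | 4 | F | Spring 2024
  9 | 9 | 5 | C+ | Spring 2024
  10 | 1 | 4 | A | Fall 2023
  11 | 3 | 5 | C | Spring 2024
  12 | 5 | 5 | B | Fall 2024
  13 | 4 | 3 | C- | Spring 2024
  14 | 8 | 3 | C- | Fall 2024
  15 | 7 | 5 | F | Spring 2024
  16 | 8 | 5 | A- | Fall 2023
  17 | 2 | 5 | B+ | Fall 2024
SELECT id, student_id FROM enrollments WHERE student_id NOT IN (SELECT id FROM students WHERE gpa > 2.54)

Execution result:
id | student_id
5 | 2
12 | 5
17 | 2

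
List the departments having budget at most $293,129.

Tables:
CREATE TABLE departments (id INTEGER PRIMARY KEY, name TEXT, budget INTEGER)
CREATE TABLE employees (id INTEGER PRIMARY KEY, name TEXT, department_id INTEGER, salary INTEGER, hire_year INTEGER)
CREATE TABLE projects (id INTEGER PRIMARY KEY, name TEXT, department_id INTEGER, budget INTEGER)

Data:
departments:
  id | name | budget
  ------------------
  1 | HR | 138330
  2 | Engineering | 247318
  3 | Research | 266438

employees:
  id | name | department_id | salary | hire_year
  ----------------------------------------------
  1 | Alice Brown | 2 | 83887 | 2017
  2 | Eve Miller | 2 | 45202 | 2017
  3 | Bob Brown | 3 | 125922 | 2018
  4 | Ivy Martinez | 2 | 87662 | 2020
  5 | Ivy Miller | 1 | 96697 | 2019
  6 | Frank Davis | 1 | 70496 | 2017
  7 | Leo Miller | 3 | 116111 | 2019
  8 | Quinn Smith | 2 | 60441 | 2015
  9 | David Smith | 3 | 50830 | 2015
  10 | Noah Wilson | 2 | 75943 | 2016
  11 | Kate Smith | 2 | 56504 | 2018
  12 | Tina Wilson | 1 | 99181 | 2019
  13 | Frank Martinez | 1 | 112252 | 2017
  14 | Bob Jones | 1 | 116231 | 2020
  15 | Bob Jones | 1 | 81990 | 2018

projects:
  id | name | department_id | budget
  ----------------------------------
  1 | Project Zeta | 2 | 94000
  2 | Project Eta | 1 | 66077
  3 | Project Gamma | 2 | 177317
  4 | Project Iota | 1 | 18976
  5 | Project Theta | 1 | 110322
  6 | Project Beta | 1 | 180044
SELECT name, budget FROM departments WHERE budget <= 293129

Execution result:
name | budget
HR | 138330
Engineering | 247318
Research | 266438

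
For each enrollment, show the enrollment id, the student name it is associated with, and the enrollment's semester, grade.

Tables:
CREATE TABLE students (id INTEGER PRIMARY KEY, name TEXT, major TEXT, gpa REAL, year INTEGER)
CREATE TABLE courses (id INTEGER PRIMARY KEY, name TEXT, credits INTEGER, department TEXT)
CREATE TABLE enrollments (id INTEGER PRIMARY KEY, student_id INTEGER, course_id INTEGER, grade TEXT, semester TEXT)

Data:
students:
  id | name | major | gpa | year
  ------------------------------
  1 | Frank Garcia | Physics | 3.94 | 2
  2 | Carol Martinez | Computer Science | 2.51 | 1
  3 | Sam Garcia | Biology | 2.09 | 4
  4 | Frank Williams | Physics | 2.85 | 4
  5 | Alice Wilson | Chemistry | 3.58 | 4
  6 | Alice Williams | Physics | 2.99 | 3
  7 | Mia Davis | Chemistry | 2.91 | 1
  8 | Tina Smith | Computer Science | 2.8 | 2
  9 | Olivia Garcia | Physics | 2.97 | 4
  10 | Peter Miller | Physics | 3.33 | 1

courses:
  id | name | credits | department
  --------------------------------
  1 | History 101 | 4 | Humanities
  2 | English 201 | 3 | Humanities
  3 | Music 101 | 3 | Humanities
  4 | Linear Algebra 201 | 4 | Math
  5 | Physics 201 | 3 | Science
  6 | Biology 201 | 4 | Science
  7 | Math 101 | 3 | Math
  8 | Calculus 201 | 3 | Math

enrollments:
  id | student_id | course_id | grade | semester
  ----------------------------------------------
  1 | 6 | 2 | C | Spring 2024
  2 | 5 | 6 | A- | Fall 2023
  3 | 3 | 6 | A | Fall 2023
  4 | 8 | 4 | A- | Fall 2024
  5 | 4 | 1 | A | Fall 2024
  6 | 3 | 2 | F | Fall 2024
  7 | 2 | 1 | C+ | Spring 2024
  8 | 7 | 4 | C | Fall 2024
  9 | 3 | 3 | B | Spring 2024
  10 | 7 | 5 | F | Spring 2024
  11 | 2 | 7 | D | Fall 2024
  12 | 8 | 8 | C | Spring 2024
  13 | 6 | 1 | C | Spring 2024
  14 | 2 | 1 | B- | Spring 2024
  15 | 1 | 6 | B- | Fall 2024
SELECT c.id, p.name AS student, c.semester, c.grade FROM enrollments c JOIN students p ON c.student_id = p.id

Execution result:
id | student | semester | grade
1 | Alice Williams | Spring 2024 | C
2 | Alice Wilson | Fall 2023 | A-
3 | Sam Garcia | Fall 2023 | A
4 | Tina Smith | Fall 2024 | A-
5 | Frank Williams | Fall 2024 | A
6 | Sam Garcia | Fall 2024 | F
7 | Carol Martinez | Spring 2024 | C+
8 | Mia Davis | Fall 2024 | C
9 | Sam Garcia | Spring 2024 | B
10 | Mia Davis | Spring 2024 | F
11 | Carol Martinez | Fall 2024 | D
12 | Tina Smith | Spring 2024 | C
13 | Alice Williams | Spring 2024 | C
14 | Carol Martinez | Spring 2024 | B-
15 | Frank Garcia | Fall 2024 | B-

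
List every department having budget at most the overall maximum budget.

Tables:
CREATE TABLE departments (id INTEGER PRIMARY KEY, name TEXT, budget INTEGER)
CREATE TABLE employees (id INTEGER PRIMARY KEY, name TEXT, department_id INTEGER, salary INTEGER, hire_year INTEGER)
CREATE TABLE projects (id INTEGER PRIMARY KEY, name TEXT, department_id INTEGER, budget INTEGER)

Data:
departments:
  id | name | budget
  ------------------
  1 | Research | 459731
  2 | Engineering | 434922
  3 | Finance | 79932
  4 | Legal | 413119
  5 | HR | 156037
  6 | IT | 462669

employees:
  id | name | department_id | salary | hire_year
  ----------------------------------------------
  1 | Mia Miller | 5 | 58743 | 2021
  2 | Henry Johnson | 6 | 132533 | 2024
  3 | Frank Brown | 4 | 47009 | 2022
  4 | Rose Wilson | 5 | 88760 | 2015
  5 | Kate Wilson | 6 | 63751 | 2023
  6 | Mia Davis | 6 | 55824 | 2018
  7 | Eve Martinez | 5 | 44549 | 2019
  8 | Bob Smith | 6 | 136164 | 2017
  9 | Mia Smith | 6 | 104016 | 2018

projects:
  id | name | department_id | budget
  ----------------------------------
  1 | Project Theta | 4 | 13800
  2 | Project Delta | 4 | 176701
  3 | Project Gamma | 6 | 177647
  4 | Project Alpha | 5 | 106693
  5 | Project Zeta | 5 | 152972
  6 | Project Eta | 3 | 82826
SELECT name, budget FROM departments WHERE budget <= (SELECT MAX(budget) FROM departments)

Execution result:
name | budget
Research | 459731
Engineering | 434922
Finance | 79932
Legal | 413119
HR | 156037
IT | 462669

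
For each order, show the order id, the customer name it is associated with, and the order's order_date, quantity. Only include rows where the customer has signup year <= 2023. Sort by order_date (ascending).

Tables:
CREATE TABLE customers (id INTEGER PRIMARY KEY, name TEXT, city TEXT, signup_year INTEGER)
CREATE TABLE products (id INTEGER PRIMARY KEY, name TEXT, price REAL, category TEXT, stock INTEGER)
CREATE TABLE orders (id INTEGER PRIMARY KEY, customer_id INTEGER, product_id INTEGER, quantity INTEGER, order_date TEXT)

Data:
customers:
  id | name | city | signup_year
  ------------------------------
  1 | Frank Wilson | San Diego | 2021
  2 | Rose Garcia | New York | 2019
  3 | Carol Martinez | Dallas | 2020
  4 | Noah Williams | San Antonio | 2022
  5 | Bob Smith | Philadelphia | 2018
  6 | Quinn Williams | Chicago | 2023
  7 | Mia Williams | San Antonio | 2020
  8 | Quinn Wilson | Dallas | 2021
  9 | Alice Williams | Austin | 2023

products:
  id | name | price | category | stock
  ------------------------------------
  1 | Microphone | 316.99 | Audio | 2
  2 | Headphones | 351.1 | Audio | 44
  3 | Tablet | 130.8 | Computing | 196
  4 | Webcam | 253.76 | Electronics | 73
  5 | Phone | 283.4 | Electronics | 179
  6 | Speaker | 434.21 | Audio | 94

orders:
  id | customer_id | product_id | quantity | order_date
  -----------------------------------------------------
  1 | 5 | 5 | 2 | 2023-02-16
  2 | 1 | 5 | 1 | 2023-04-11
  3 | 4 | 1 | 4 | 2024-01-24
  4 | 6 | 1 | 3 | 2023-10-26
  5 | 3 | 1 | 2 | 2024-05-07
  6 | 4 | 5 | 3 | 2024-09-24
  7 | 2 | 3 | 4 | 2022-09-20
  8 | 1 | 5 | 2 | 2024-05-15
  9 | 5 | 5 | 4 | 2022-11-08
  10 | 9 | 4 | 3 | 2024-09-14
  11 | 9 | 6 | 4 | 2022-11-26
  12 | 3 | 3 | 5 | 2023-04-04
SELECT c.id, p.name AS customer, c.order_date, c.quantity FROM orders c JOIN customers p ON c.customer_id = p.id WHERE p.signup_year <= 2023 ORDER BY c.order_date ASC

Execution result:
id | customer | order_date | quantity
7 | Rose Garcia | 2022-09-20 | 4
9 | Bob Smith | 2022-11-08 | 4
11 | Alice Williams | 2022-11-26 | 4
1 | Bob Smith | 2023-02-16 | 2
12 | Carol Martinez | 2023-04-04 | 5
2 | Frank Wilson | 2023-04-11 | 1
4 | Quinn Williams | 2023-10-26 | 3
3 | Noah Williams | 2024-01-24 | 4
5 | Carol Martinez | 2024-05-07 | 2
8 | Frank Wilson | 2024-05-15 | 2
10 | Alice Williams | 2024-09-14 | 3
6 | Noah Williams | 2024-09-24 | 3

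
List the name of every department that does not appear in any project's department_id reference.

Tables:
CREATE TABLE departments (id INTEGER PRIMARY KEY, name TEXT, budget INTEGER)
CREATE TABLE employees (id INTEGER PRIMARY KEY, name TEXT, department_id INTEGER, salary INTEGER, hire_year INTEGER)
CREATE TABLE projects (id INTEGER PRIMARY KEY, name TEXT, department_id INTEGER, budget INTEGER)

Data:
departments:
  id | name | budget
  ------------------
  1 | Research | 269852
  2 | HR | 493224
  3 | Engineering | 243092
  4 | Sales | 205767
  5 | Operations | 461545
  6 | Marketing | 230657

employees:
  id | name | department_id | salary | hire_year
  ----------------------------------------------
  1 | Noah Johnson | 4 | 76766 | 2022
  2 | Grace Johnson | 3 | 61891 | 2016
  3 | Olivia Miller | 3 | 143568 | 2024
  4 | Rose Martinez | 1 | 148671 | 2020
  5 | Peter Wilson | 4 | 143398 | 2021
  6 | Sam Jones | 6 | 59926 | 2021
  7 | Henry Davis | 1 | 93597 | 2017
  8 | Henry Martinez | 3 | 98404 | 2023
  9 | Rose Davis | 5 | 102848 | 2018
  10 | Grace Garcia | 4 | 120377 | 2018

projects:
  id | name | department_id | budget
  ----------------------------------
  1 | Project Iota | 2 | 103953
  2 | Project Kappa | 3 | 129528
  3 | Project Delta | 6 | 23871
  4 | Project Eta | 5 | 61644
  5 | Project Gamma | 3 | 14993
SELECT p.name FROM departments p LEFT JOIN projects c ON c.department_id = p.id WHERE c.id IS NULL

Execution result:
name
Research
Sales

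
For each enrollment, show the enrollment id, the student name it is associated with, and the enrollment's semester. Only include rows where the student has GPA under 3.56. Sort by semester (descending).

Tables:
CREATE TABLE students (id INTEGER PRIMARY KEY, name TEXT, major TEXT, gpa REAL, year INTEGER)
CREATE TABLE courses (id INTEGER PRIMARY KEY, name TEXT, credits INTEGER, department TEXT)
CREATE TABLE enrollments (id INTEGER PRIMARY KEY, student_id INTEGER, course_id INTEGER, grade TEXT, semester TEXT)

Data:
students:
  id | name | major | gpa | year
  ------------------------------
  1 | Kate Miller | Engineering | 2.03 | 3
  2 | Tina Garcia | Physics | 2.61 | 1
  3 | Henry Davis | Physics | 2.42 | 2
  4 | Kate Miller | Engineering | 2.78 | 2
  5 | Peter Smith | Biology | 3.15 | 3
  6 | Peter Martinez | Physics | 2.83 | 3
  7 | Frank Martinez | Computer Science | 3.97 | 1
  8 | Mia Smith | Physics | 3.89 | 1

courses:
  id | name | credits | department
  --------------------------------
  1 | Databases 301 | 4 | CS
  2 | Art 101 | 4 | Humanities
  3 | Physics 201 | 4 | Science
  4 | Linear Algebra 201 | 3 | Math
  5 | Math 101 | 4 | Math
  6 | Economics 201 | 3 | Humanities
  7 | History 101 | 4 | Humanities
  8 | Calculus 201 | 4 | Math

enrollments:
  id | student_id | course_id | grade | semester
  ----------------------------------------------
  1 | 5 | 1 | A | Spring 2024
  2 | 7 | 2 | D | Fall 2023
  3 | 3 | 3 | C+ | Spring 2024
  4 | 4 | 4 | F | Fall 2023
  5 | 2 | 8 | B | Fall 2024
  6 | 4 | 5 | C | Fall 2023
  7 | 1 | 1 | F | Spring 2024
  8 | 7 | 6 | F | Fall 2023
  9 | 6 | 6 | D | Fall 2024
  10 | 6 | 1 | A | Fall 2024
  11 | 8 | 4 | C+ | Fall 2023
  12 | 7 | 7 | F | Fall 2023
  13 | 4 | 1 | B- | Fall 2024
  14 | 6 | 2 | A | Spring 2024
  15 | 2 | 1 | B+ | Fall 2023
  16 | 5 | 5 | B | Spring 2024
SELECT c.id, p.name AS student, c.semester FROM enrollments c JOIN students p ON c.student_id = p.id WHERE p.gpa < 3.56 ORDER BY c.semester DESC

Execution result:
id | student | semester
1 | Peter Smith | Spring 2024
3 | Henry Davis | Spring 2024
7 | Kate Miller | Spring 2024
14 | Peter Martinez | Spring 2024
16 | Peter Smith | Spring 2024
5 | Tina Garcia | Fall 2024
9 | Peter Martinez | Fall 2024
10 | Peter Martinez | Fall 2024
13 | Kate Miller | Fall 2024
4 | Kate Miller | Fall 2023
6 | Kate Miller | Fall 2023
15 | Tina Garcia | Fall 2023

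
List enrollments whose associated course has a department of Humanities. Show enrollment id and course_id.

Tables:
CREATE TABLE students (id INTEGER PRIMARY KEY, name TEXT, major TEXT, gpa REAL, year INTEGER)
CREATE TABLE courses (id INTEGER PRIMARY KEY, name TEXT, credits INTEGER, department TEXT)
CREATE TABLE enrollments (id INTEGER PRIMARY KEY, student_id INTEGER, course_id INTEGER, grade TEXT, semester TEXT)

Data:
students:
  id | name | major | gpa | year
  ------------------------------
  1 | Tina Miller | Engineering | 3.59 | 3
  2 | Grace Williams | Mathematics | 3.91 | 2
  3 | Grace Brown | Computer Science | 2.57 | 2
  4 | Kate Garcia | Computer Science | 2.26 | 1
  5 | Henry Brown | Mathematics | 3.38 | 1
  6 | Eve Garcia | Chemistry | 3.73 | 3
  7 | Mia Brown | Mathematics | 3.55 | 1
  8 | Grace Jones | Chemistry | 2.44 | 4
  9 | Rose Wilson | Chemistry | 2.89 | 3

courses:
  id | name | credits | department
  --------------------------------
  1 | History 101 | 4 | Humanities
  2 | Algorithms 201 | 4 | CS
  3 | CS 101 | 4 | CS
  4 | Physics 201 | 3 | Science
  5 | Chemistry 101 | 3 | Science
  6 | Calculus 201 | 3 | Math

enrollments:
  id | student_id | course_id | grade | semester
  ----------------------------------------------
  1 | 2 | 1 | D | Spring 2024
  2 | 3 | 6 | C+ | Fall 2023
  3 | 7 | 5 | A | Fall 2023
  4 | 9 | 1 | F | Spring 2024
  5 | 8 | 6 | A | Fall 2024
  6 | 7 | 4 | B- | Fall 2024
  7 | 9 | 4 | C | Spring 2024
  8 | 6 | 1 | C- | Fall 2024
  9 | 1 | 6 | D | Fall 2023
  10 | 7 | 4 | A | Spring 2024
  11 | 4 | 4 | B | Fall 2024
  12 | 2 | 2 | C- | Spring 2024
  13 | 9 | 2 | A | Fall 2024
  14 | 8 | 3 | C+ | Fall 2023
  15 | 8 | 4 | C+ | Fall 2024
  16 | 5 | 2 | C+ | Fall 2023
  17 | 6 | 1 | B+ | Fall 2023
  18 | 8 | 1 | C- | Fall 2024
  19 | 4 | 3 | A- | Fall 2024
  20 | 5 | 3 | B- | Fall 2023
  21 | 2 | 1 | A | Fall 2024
SELECT id, course_id FROM enrollments WHERE course_id IN (SELECT id FROM courses WHERE department = 'Humanities')

Execution result:
id | course_id
1 | 1
4 | 1
8 | 1
17 | 1
18 | 1
21 | 1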